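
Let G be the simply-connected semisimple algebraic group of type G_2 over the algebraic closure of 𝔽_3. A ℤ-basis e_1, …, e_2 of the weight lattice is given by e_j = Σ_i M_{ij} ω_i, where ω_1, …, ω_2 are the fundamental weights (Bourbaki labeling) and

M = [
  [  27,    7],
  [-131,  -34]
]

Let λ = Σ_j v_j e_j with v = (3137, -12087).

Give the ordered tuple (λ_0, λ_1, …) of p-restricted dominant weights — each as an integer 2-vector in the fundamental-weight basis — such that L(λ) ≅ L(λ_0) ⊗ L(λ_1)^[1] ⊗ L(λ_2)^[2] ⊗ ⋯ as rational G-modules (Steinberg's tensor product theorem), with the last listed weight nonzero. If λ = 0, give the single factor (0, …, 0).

((0, 2), (0, 0), (1, 1), (0, 0), (1, 0))

ω-coordinates c = M·v, v = (3137, -12087):
  c_1 = 27·3137 + (7)·(-12087) = 90
  c_2 = (-131)·(3137) + (-34)·(-12087) = 11
Writing each c_i in base p = 3:
  c_1 = 90 = 0·3^0 + 0·3^1 + 1·3^2 + 0·3^3 + 1·3^4
  c_2 = 11 = 2·3^0 + 0·3^1 + 1·3^2
p-restricted factor λ_0 = (0, 2)
p-restricted factor λ_1 = (0, 0)
p-restricted factor λ_2 = (1, 1)
p-restricted factor λ_3 = (0, 0)
p-restricted factor λ_4 = (1, 0)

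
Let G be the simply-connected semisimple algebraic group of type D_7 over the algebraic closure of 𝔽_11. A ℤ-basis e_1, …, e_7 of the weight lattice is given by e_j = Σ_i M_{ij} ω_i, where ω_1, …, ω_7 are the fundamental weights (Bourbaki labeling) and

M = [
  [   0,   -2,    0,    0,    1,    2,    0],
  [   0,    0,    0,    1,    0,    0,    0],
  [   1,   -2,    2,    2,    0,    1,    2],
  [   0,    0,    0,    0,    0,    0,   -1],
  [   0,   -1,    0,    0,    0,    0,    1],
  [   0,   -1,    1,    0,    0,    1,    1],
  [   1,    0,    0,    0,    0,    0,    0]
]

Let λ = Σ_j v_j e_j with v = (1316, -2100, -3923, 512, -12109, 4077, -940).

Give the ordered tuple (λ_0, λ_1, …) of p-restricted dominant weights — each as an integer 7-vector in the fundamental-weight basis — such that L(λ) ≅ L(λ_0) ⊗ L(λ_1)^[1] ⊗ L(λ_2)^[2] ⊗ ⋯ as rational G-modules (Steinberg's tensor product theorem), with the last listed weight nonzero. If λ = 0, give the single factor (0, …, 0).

In the fundamental-weight basis, λ has coordinates c = M·v (v = (1316, -2100, -3923, 512, -12109, 4077, -940)):
  c_1 = 0·1316 + (-2)·(-2100) + (0)·(-3923) + 0·512 + (1)·(-12109) + 2·4077 + (0)·(-940) = 245
  c_2 = 0·1316 + (0)·(-2100) + (0)·(-3923) + 1·512 + (0)·(-12109) + 0·4077 + (0)·(-940) = 512
  c_3 = 1·1316 + (-2)·(-2100) + (2)·(-3923) + 2·512 + (0)·(-12109) + 1·4077 + (2)·(-940) = 891
  c_4 = 0·1316 + (0)·(-2100) + (0)·(-3923) + 0·512 + (0)·(-12109) + 0·4077 + (-1)·(-940) = 940
  c_5 = 0·1316 + (-1)·(-2100) + (0)·(-3923) + 0·512 + (0)·(-12109) + 0·4077 + (1)·(-940) = 1160
  c_6 = 0·1316 + (-1)·(-2100) + (1)·(-3923) + 0·512 + (0)·(-12109) + 1·4077 + (1)·(-940) = 1314
  c_7 = 1·1316 + (0)·(-2100) + (0)·(-3923) + 0·512 + (0)·(-12109) + 0·4077 + (0)·(-940) = 1316
Base-11 expansion of each c_i:
  c_1 = 245 = 3·11^0 + 0·11^1 + 2·11^2
  c_2 = 512 = 6·11^0 + 2·11^1 + 4·11^2
  c_3 = 891 = 0·11^0 + 4·11^1 + 7·11^2
  c_4 = 940 = 5·11^0 + 8·11^1 + 7·11^2
  c_5 = 1160 = 5·11^0 + 6·11^1 + 9·11^2
  c_6 = 1314 = 5·11^0 + 9·11^1 + 10·11^2
  c_7 = 1316 = 7·11^0 + 9·11^1 + 10·11^2
λ_0 = (3, 6, 0, 5, 5, 5, 7)
λ_1 = (0, 2, 4, 8, 6, 9, 9)
λ_2 = (2, 4, 7, 7, 9, 10, 10)

((3, 6, 0, 5, 5, 5, 7), (0, 2, 4, 8, 6, 9, 9), (2, 4, 7, 7, 9, 10, 10))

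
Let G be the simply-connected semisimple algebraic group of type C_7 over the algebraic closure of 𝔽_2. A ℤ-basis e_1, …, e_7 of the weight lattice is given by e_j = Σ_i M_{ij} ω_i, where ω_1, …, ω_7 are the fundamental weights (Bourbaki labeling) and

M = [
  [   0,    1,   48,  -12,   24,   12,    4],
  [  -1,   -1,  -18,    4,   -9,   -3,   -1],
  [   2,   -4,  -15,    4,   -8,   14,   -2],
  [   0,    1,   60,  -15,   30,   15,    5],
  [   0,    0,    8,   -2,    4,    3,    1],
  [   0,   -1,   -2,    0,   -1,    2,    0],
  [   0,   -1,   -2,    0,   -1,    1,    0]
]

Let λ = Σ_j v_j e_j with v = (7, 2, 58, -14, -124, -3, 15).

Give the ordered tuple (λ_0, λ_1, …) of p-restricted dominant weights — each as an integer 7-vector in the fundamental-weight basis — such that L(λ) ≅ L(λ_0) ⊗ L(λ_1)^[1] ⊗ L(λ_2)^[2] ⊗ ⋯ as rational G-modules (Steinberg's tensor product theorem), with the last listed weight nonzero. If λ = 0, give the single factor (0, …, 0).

((0, 1, 0, 0, 0, 0, 1), (1, 0, 0, 1, 1, 0, 1))

Compute c_i = Σ_j M_{ij} v_j with v = (7, 2, 58, -14, -124, -3, 15):
  c_1 = 0·7 + 1·2 + 48·58 + (-12)·(-14) + (24)·(-124) + (12)·(-3) + 4·15 = 2
  c_2 = (-1)·(7) + (-1)·(2) + (-18)·(58) + (4)·(-14) + (-9)·(-124) + (-3)·(-3) + (-1)·(15) = 1
  c_3 = 2·7 + (-4)·(2) + (-15)·(58) + (4)·(-14) + (-8)·(-124) + (14)·(-3) + (-2)·(15) = 0
  c_4 = 0·7 + 1·2 + 60·58 + (-15)·(-14) + (30)·(-124) + (15)·(-3) + 5·15 = 2
  c_5 = 0·7 + 0·2 + 8·58 + (-2)·(-14) + (4)·(-124) + (3)·(-3) + 1·15 = 2
  c_6 = 0·7 + (-1)·(2) + (-2)·(58) + (0)·(-14) + (-1)·(-124) + (2)·(-3) + 0·15 = 0
  c_7 = 0·7 + (-1)·(2) + (-2)·(58) + (0)·(-14) + (-1)·(-124) + (1)·(-3) + 0·15 = 3
p = 2; digits c_i = Σ_j d_{ij}·2^j, 0 ≤ d_{ij} < 2:
  c_1 = 2 = 0·2^0 + 1·2^1
  c_2 = 1 = 1·2^0
  c_3 = 0
  c_4 = 2 = 0·2^0 + 1·2^1
  c_5 = 2 = 0·2^0 + 1·2^1
  c_6 = 0
  c_7 = 3 = 1·2^0 + 1·2^1
Factor λ_0 = (0, 1, 0, 0, 0, 0, 1)
Factor λ_1 = (1, 0, 0, 1, 1, 0, 1)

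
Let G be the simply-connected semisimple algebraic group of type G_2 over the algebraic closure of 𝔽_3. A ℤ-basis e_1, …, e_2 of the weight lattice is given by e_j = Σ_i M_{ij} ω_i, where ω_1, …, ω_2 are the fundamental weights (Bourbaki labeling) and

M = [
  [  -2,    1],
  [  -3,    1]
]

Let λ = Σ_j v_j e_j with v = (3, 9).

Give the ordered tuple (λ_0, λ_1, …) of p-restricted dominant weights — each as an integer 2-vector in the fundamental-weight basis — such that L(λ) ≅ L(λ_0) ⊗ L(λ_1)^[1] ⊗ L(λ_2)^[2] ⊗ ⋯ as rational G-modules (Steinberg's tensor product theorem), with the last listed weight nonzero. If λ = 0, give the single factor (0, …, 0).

Converting to the ω-basis (c_i = row i of M dotted with v = (3, 9)):
  c_1 = (-2)·(3) + 1·9 = 3
  c_2 = (-3)·(3) + 1·9 = 0
p = 3; digits c_i = Σ_j d_{ij}·3^j, 0 ≤ d_{ij} < 3:
  c_1 = 3 = 0·3^0 + 1·3^1
  c_2 = 0
p-restricted factor λ_0 = (0, 0)
p-restricted factor λ_1 = (1, 0)

((0, 0), (1, 0))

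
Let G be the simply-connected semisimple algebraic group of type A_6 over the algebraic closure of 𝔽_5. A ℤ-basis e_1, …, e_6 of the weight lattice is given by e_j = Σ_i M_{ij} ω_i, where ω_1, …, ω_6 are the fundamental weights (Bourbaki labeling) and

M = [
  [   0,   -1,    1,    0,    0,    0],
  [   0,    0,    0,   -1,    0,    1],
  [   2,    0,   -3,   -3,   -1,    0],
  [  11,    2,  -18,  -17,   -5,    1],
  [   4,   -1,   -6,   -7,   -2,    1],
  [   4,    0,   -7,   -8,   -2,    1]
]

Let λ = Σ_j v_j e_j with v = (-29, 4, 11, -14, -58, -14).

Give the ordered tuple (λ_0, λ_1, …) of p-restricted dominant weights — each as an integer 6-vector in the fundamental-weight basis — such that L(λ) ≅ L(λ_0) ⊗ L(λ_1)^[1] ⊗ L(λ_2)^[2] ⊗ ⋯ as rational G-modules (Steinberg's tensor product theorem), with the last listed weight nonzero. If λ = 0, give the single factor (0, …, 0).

((2, 0, 4, 0, 4, 1), (1, 0, 1, 1, 2, 4))

In the fundamental-weight basis, λ has coordinates c = M·v (v = (-29, 4, 11, -14, -58, -14)):
  c_1 = (0)·(-29) + (-1)·(4) + 1·11 + (0)·(-14) + (0)·(-58) + (0)·(-14) = 7
  c_2 = (0)·(-29) + 0·4 + 0·11 + (-1)·(-14) + (0)·(-58) + (1)·(-14) = 0
  c_3 = (2)·(-29) + 0·4 + (-3)·(11) + (-3)·(-14) + (-1)·(-58) + (0)·(-14) = 9
  c_4 = (11)·(-29) + 2·4 + (-18)·(11) + (-17)·(-14) + (-5)·(-58) + (1)·(-14) = 5
  c_5 = (4)·(-29) + (-1)·(4) + (-6)·(11) + (-7)·(-14) + (-2)·(-58) + (1)·(-14) = 14
  c_6 = (4)·(-29) + 0·4 + (-7)·(11) + (-8)·(-14) + (-2)·(-58) + (1)·(-14) = 21
p = 5; digits c_i = Σ_j d_{ij}·5^j, 0 ≤ d_{ij} < 5:
  c_1 = 7 = 2·5^0 + 1·5^1
  c_2 = 0
  c_3 = 9 = 4·5^0 + 1·5^1
  c_4 = 5 = 0·5^0 + 1·5^1
  c_5 = 14 = 4·5^0 + 2·5^1
  c_6 = 21 = 1·5^0 + 4·5^1
Factor λ_0 = (2, 0, 4, 0, 4, 1)
Factor λ_1 = (1, 0, 1, 1, 2, 4)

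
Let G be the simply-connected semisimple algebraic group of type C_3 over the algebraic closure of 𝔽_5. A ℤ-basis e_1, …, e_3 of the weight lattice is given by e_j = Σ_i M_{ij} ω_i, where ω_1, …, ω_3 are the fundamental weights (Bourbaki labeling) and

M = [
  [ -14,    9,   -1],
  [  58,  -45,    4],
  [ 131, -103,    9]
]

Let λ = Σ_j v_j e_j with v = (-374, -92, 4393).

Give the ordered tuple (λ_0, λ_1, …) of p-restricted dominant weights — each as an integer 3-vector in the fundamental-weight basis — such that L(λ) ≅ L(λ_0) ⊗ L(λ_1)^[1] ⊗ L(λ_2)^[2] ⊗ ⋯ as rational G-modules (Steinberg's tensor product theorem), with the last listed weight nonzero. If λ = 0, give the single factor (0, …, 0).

((0, 0, 4), (3, 4, 3))

Compute c_i = Σ_j M_{ij} v_j with v = (-374, -92, 4393):
  c_1 = (-14)·(-374) + (9)·(-92) + (-1)·(4393) = 15
  c_2 = (58)·(-374) + (-45)·(-92) + (4)·(4393) = 20
  c_3 = (131)·(-374) + (-103)·(-92) + (9)·(4393) = 19
Writing each c_i in base p = 5:
  c_1 = 15 = 0·5^0 + 3·5^1
  c_2 = 20 = 0·5^0 + 4·5^1
  c_3 = 19 = 4·5^0 + 3·5^1
Factor λ_0 = (0, 0, 4)
Factor λ_1 = (3, 4, 3)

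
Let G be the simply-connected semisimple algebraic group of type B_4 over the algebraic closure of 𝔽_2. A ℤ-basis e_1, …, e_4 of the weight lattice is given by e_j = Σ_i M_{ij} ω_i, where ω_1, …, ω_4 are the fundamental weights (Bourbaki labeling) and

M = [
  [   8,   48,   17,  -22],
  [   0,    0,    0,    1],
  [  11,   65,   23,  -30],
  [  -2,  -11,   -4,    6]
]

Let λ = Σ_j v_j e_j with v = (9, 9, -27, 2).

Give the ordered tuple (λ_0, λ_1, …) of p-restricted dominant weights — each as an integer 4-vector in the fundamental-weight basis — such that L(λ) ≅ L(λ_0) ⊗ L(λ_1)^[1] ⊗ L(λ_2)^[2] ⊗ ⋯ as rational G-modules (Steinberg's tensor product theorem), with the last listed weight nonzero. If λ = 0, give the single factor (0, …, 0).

((1, 0, 1, 1), (0, 1, 1, 1))

Compute c_i = Σ_j M_{ij} v_j with v = (9, 9, -27, 2):
  c_1 = 8*9 + 48*9 + 17*-27 + -22*2 = 1
  c_2 = 0*9 + 0*9 + 0*-27 + 1*2 = 2
  c_3 = 11*9 + 65*9 + 23*-27 + -30*2 = 3
  c_4 = -2*9 + -11*9 + -4*-27 + 6*2 = 3
Base-2 expansion of each c_i:
  c_1 = 1 = 1·2^0
  c_2 = 2 = 0·2^0 + 1·2^1
  c_3 = 3 = 1·2^0 + 1·2^1
  c_4 = 3 = 1·2^0 + 1·2^1
Factor λ_0 = (1, 0, 1, 1)
Factor λ_1 = (0, 1, 1, 1)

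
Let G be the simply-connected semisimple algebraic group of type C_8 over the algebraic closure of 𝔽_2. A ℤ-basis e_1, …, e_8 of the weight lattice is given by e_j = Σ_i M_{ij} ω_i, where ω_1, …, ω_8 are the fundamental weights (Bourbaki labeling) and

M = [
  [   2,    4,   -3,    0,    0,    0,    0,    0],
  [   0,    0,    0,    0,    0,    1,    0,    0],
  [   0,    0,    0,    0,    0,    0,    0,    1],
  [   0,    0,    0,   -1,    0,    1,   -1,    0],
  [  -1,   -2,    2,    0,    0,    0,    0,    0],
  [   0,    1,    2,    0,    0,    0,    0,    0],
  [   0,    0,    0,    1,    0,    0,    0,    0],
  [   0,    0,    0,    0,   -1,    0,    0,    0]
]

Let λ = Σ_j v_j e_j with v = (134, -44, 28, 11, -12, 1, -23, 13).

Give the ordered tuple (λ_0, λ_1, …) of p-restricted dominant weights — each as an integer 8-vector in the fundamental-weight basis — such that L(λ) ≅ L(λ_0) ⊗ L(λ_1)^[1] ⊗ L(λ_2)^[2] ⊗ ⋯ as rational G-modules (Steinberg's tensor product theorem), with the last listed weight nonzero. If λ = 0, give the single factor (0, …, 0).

Change of basis e → ω: c = M·v where v = (134, -44, 28, 11, -12, 1, -23, 13):
  c_1 = 2·134 + (4)·(-44) + (-3)·(28) + 0·11 + (0)·(-12) + 0·1 + (0)·(-23) + 0·13 = 8
  c_2 = 0·134 + (0)·(-44) + 0·28 + 0·11 + (0)·(-12) + 1·1 + (0)·(-23) + 0·13 = 1
  c_3 = 0·134 + (0)·(-44) + 0·28 + 0·11 + (0)·(-12) + 0·1 + (0)·(-23) + 1·13 = 13
  c_4 = 0·134 + (0)·(-44) + 0·28 + (-1)·(11) + (0)·(-12) + 1·1 + (-1)·(-23) + 0·13 = 13
  c_5 = (-1)·(134) + (-2)·(-44) + 2·28 + 0·11 + (0)·(-12) + 0·1 + (0)·(-23) + 0·13 = 10
  c_6 = 0·134 + (1)·(-44) + 2·28 + 0·11 + (0)·(-12) + 0·1 + (0)·(-23) + 0·13 = 12
  c_7 = 0·134 + (0)·(-44) + 0·28 + 1·11 + (0)·(-12) + 0·1 + (0)·(-23) + 0·13 = 11
  c_8 = 0·134 + (0)·(-44) + 0·28 + 0·11 + (-1)·(-12) + 0·1 + (0)·(-23) + 0·13 = 12
Base-2 expansion of each c_i:
  c_1 = 8 = 0·2^0 + 0·2^1 + 0·2^2 + 1·2^3
  c_2 = 1 = 1·2^0
  c_3 = 13 = 1·2^0 + 0·2^1 + 1·2^2 + 1·2^3
  c_4 = 13 = 1·2^0 + 0·2^1 + 1·2^2 + 1·2^3
  c_5 = 10 = 0·2^0 + 1·2^1 + 0·2^2 + 1·2^3
  c_6 = 12 = 0·2^0 + 0·2^1 + 1·2^2 + 1·2^3
  c_7 = 11 = 1·2^0 + 1·2^1 + 0·2^2 + 1·2^3
  c_8 = 12 = 0·2^0 + 0·2^1 + 1·2^2 + 1·2^3
p-restricted factor λ_0 = (0, 1, 1, 1, 0, 0, 1, 0)
p-restricted factor λ_1 = (0, 0, 0, 0, 1, 0, 1, 0)
p-restricted factor λ_2 = (0, 0, 1, 1, 0, 1, 0, 1)
p-restricted factor λ_3 = (1, 0, 1, 1, 1, 1, 1, 1)

((0, 1, 1, 1, 0, 0, 1, 0), (0, 0, 0, 0, 1, 0, 1, 0), (0, 0, 1, 1, 0, 1, 0, 1), (1, 0, 1, 1, 1, 1, 1, 1))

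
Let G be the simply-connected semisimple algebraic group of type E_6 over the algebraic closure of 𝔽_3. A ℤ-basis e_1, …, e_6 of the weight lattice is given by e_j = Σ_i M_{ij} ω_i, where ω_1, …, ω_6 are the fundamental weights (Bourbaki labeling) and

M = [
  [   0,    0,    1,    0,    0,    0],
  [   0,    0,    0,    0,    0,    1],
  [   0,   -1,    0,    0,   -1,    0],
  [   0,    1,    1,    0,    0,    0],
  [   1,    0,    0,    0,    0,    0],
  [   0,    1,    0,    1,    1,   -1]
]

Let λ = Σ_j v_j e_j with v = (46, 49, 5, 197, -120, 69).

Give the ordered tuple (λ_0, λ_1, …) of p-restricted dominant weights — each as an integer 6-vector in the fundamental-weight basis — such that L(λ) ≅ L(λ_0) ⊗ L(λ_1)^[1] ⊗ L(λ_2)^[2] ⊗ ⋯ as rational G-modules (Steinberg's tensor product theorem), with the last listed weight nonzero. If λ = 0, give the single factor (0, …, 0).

Converting to the ω-basis (c_i = row i of M dotted with v = (46, 49, 5, 197, -120, 69)):
  c_1 = 0·46 + 0·49 + 1·5 + 0·197 + (0)·(-120) + 0·69 = 5
  c_2 = 0·46 + 0·49 + 0·5 + 0·197 + (0)·(-120) + 1·69 = 69
  c_3 = 0·46 + (-1)·(49) + 0·5 + 0·197 + (-1)·(-120) + 0·69 = 71
  c_4 = 0·46 + 1·49 + 1·5 + 0·197 + (0)·(-120) + 0·69 = 54
  c_5 = 1·46 + 0·49 + 0·5 + 0·197 + (0)·(-120) + 0·69 = 46
  c_6 = 0·46 + 1·49 + 0·5 + 1·197 + (1)·(-120) + (-1)·(69) = 57
Writing each c_i in base p = 3:
  c_1 = 5 = 2·3^0 + 1·3^1
  c_2 = 69 = 0·3^0 + 2·3^1 + 1·3^2 + 2·3^3
  c_3 = 71 = 2·3^0 + 2·3^1 + 1·3^2 + 2·3^3
  c_4 = 54 = 0·3^0 + 0·3^1 + 0·3^2 + 2·3^3
  c_5 = 46 = 1·3^0 + 0·3^1 + 2·3^2 + 1·3^3
  c_6 = 57 = 0·3^0 + 1·3^1 + 0·3^2 + 2·3^3
Factor λ_0 = (2, 0, 2, 0, 1, 0)
Factor λ_1 = (1, 2, 2, 0, 0, 1)
Factor λ_2 = (0, 1, 1, 0, 2, 0)
Factor λ_3 = (0, 2, 2, 2, 1, 2)

((2, 0, 2, 0, 1, 0), (1, 2, 2, 0, 0, 1), (0, 1, 1, 0, 2, 0), (0, 2, 2, 2, 1, 2))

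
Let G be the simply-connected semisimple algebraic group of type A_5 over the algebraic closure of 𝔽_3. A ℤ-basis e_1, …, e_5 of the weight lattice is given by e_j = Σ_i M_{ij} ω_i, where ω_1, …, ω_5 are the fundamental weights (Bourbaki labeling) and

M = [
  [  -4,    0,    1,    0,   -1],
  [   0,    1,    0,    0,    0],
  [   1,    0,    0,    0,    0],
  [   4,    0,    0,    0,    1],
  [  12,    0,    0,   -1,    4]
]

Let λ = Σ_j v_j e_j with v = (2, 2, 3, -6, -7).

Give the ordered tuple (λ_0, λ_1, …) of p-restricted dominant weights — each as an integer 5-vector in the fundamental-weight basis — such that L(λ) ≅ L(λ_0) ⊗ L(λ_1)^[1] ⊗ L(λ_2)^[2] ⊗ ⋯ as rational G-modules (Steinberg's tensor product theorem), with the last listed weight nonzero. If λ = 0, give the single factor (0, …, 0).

((2, 2, 2, 1, 2),)

In the fundamental-weight basis, λ has coordinates c = M·v (v = (2, 2, 3, -6, -7)):
  c_1 = -4*2 + 0*2 + 1*3 + 0*-6 + -1*-7 = 2
  c_2 = 0*2 + 1*2 + 0*3 + 0*-6 + 0*-7 = 2
  c_3 = 1*2 + 0*2 + 0*3 + 0*-6 + 0*-7 = 2
  c_4 = 4*2 + 0*2 + 0*3 + 0*-6 + 1*-7 = 1
  c_5 = 12*2 + 0*2 + 0*3 + -1*-6 + 4*-7 = 2
Expand coordinatewise in base 3:
  c_1 = 2 = 2·3^0
  c_2 = 2 = 2·3^0
  c_3 = 2 = 2·3^0
  c_4 = 1 = 1·3^0
  c_5 = 2 = 2·3^0
Factor λ_0 = (2, 2, 2, 1, 2)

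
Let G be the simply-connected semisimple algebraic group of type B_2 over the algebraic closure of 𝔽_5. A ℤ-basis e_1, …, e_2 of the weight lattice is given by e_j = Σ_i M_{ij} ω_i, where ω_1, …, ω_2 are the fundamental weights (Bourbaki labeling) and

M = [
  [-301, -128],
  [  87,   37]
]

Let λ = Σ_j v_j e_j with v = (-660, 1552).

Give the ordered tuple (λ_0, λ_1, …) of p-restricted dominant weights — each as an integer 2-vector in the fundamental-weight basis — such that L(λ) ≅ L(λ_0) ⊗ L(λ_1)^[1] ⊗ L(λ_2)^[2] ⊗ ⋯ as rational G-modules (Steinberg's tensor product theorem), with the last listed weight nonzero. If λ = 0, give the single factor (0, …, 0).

Converting to the ω-basis (c_i = row i of M dotted with v = (-660, 1552)):
  c_1 = (-301)·(-660) + (-128)·(1552) = 4
  c_2 = (87)·(-660) + (37)·(1552) = 4
Expand coordinatewise in base 5:
  c_1 = 4 = 4·5^0
  c_2 = 4 = 4·5^0
Factor λ_0 = (4, 4)

((4, 4),)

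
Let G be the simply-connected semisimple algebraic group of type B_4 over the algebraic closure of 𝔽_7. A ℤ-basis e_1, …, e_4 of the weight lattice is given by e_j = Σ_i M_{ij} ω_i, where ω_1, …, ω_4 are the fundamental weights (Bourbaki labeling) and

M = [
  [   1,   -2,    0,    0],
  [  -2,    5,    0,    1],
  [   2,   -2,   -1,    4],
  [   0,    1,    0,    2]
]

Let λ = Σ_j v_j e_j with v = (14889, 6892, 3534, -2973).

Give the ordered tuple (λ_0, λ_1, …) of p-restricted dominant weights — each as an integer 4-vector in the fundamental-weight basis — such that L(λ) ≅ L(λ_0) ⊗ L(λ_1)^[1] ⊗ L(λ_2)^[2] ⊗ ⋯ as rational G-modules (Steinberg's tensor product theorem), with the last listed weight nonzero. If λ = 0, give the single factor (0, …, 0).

((6, 1, 1, 1), (3, 6, 4, 2), (1, 6, 4, 5), (3, 4, 1, 2))

Converting to the ω-basis (c_i = row i of M dotted with v = (14889, 6892, 3534, -2973)):
  c_1 = 1*14889 + -2*6892 + 0*3534 + 0*-2973 = 1105
  c_2 = -2*14889 + 5*6892 + 0*3534 + 1*-2973 = 1709
  c_3 = 2*14889 + -2*6892 + -1*3534 + 4*-2973 = 568
  c_4 = 0*14889 + 1*6892 + 0*3534 + 2*-2973 = 946
p = 7; digits c_i = Σ_j d_{ij}·7^j, 0 ≤ d_{ij} < 7:
  c_1 = 1105 = 6·7^0 + 3·7^1 + 1·7^2 + 3·7^3
  c_2 = 1709 = 1·7^0 + 6·7^1 + 6·7^2 + 4·7^3
  c_3 = 568 = 1·7^0 + 4·7^1 + 4·7^2 + 1·7^3
  c_4 = 946 = 1·7^0 + 2·7^1 + 5·7^2 + 2·7^3
Factor λ_0 = (6, 1, 1, 1)
Factor λ_1 = (3, 6, 4, 2)
Factor λ_2 = (1, 6, 4, 5)
Factor λ_3 = (3, 4, 1, 2)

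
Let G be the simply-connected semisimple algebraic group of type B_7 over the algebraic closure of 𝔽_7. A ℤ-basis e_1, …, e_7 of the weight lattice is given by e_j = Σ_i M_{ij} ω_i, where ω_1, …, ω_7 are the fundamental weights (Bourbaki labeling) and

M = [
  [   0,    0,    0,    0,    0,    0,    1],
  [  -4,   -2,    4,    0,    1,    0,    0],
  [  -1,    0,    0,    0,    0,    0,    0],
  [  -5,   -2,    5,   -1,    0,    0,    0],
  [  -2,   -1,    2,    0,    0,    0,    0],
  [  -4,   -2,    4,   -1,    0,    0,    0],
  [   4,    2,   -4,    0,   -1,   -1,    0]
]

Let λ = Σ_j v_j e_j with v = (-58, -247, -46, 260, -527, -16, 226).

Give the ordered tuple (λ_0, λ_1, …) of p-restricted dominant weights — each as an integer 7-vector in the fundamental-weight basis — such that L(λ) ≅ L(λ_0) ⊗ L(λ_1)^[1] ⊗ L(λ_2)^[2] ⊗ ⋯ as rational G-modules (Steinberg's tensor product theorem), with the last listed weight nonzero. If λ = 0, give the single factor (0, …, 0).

((2, 1, 2, 0, 5, 2, 1), (4, 2, 1, 0, 3, 5, 0), (4, 0, 1, 6, 5, 5, 0))

ω-coordinates c = M·v, v = (-58, -247, -46, 260, -527, -16, 226):
  c_1 = (0)·(-58) + (0)·(-247) + (0)·(-46) + (0)·(260) + (0)·(-527) + (0)·(-16) + (1)·(226) = 226
  c_2 = (-4)·(-58) + (-2)·(-247) + (4)·(-46) + (0)·(260) + (1)·(-527) + (0)·(-16) + (0)·(226) = 15
  c_3 = (-1)·(-58) + (0)·(-247) + (0)·(-46) + (0)·(260) + (0)·(-527) + (0)·(-16) + (0)·(226) = 58
  c_4 = (-5)·(-58) + (-2)·(-247) + (5)·(-46) + (-1)·(260) + (0)·(-527) + (0)·(-16) + (0)·(226) = 294
  c_5 = (-2)·(-58) + (-1)·(-247) + (2)·(-46) + (0)·(260) + (0)·(-527) + (0)·(-16) + (0)·(226) = 271
  c_6 = (-4)·(-58) + (-2)·(-247) + (4)·(-46) + (-1)·(260) + (0)·(-527) + (0)·(-16) + (0)·(226) = 282
  c_7 = (4)·(-58) + (2)·(-247) + (-4)·(-46) + (0)·(260) + (-1)·(-527) + (-1)·(-16) + (0)·(226) = 1
p = 7; digits c_i = Σ_j d_{ij}·7^j, 0 ≤ d_{ij} < 7:
  c_1 = 226 = 2·7^0 + 4·7^1 + 4·7^2
  c_2 = 15 = 1·7^0 + 2·7^1
  c_3 = 58 = 2·7^0 + 1·7^1 + 1·7^2
  c_4 = 294 = 0·7^0 + 0·7^1 + 6·7^2
  c_5 = 271 = 5·7^0 + 3·7^1 + 5·7^2
  c_6 = 282 = 2·7^0 + 5·7^1 + 5·7^2
  c_7 = 1 = 1·7^0
p-restricted factor λ_0 = (2, 1, 2, 0, 5, 2, 1)
p-restricted factor λ_1 = (4, 2, 1, 0, 3, 5, 0)
p-restricted factor λ_2 = (4, 0, 1, 6, 5, 5, 0)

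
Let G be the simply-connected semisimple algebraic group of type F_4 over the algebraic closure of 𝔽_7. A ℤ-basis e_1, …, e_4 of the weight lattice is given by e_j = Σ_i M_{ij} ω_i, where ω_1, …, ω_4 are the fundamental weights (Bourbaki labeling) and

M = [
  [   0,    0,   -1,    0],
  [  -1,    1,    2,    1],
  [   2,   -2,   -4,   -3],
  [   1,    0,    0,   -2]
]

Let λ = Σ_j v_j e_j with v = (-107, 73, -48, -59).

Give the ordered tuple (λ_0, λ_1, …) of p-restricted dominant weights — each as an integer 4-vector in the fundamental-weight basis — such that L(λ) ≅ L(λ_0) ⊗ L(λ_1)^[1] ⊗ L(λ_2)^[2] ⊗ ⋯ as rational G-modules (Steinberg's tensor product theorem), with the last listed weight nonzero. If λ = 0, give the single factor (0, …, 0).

((6, 4, 2, 4), (6, 3, 1, 1))

Converting to the ω-basis (c_i = row i of M dotted with v = (-107, 73, -48, -59)):
  c_1 = (0)·(-107) + 0·73 + (-1)·(-48) + (0)·(-59) = 48
  c_2 = (-1)·(-107) + 1·73 + (2)·(-48) + (1)·(-59) = 25
  c_3 = (2)·(-107) + (-2)·(73) + (-4)·(-48) + (-3)·(-59) = 9
  c_4 = (1)·(-107) + 0·73 + (0)·(-48) + (-2)·(-59) = 11
Expand coordinatewise in base 7:
  c_1 = 48 = 6·7^0 + 6·7^1
  c_2 = 25 = 4·7^0 + 3·7^1
  c_3 = 9 = 2·7^0 + 1·7^1
  c_4 = 11 = 4·7^0 + 1·7^1
λ_0 = (6, 4, 2, 4)
λ_1 = (6, 3, 1, 1)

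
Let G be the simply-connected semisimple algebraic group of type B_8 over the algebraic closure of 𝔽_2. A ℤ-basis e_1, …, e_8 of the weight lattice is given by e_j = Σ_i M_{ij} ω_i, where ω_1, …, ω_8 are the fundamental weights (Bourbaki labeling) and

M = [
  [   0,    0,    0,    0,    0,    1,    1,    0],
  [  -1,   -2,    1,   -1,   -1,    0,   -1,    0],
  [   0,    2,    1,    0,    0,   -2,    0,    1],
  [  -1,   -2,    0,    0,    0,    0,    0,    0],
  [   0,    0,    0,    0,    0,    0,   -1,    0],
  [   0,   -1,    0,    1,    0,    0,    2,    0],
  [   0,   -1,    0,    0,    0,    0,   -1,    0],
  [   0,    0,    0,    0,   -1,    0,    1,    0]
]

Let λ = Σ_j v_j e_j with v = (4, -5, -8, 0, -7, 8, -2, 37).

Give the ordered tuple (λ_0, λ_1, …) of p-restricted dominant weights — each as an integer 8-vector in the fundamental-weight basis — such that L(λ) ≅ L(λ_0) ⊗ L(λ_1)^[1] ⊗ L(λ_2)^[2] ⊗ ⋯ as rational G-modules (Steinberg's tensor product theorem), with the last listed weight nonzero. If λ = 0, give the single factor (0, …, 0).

ω-coordinates c = M·v, v = (4, -5, -8, 0, -7, 8, -2, 37):
  c_1 = 0·4 + (0)·(-5) + (0)·(-8) + 0·0 + (0)·(-7) + 1·8 + (1)·(-2) + 0·37 = 6
  c_2 = (-1)·(4) + (-2)·(-5) + (1)·(-8) + (-1)·(0) + (-1)·(-7) + 0·8 + (-1)·(-2) + 0·37 = 7
  c_3 = 0·4 + (2)·(-5) + (1)·(-8) + 0·0 + (0)·(-7) + (-2)·(8) + (0)·(-2) + 1·37 = 3
  c_4 = (-1)·(4) + (-2)·(-5) + (0)·(-8) + 0·0 + (0)·(-7) + 0·8 + (0)·(-2) + 0·37 = 6
  c_5 = 0·4 + (0)·(-5) + (0)·(-8) + 0·0 + (0)·(-7) + 0·8 + (-1)·(-2) + 0·37 = 2
  c_6 = 0·4 + (-1)·(-5) + (0)·(-8) + 1·0 + (0)·(-7) + 0·8 + (2)·(-2) + 0·37 = 1
  c_7 = 0·4 + (-1)·(-5) + (0)·(-8) + 0·0 + (0)·(-7) + 0·8 + (-1)·(-2) + 0·37 = 7
  c_8 = 0·4 + (0)·(-5) + (0)·(-8) + 0·0 + (-1)·(-7) + 0·8 + (1)·(-2) + 0·37 = 5
Writing each c_i in base p = 2:
  c_1 = 6 = 0·2^0 + 1·2^1 + 1·2^2
  c_2 = 7 = 1·2^0 + 1·2^1 + 1·2^2
  c_3 = 3 = 1·2^0 + 1·2^1
  c_4 = 6 = 0·2^0 + 1·2^1 + 1·2^2
  c_5 = 2 = 0·2^0 + 1·2^1
  c_6 = 1 = 1·2^0
  c_7 = 7 = 1·2^0 + 1·2^1 + 1·2^2
  c_8 = 5 = 1·2^0 + 0·2^1 + 1·2^2
λ_0 = (0, 1, 1, 0, 0, 1, 1, 1)
λ_1 = (1, 1, 1, 1, 1, 0, 1, 0)
λ_2 = (1, 1, 0, 1, 0, 0, 1, 1)

((0, 1, 1, 0, 0, 1, 1, 1), (1, 1, 1, 1, 1, 0, 1, 0), (1, 1, 0, 1, 0, 0, 1, 1))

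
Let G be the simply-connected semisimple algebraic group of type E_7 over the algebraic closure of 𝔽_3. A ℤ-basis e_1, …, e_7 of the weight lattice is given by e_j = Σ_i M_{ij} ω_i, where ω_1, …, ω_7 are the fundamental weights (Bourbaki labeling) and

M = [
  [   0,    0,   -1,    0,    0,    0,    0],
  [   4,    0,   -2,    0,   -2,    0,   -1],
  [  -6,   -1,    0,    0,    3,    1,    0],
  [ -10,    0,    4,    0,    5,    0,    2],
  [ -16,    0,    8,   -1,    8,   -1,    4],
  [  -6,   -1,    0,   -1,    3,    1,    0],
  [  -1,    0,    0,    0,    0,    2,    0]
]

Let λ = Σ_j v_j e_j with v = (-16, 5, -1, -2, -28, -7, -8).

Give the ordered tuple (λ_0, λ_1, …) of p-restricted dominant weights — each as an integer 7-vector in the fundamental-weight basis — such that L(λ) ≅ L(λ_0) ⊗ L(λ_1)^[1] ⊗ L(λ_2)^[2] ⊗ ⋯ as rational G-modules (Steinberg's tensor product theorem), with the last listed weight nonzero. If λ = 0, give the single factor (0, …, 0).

ω-coordinates c = M·v, v = (-16, 5, -1, -2, -28, -7, -8):
  c_1 = (0)·(-16) + (0)·(5) + (-1)·(-1) + (0)·(-2) + (0)·(-28) + (0)·(-7) + (0)·(-8) = 1
  c_2 = (4)·(-16) + (0)·(5) + (-2)·(-1) + (0)·(-2) + (-2)·(-28) + (0)·(-7) + (-1)·(-8) = 2
  c_3 = (-6)·(-16) + (-1)·(5) + (0)·(-1) + (0)·(-2) + (3)·(-28) + (1)·(-7) + (0)·(-8) = 0
  c_4 = (-10)·(-16) + (0)·(5) + (4)·(-1) + (0)·(-2) + (5)·(-28) + (0)·(-7) + (2)·(-8) = 0
  c_5 = (-16)·(-16) + (0)·(5) + (8)·(-1) + (-1)·(-2) + (8)·(-28) + (-1)·(-7) + (4)·(-8) = 1
  c_6 = (-6)·(-16) + (-1)·(5) + (0)·(-1) + (-1)·(-2) + (3)·(-28) + (1)·(-7) + (0)·(-8) = 2
  c_7 = (-1)·(-16) + (0)·(5) + (0)·(-1) + (0)·(-2) + (0)·(-28) + (2)·(-7) + (0)·(-8) = 2
Expand coordinatewise in base 3:
  c_1 = 1 = 1·3^0
  c_2 = 2 = 2·3^0
  c_3 = 0
  c_4 = 0
  c_5 = 1 = 1·3^0
  c_6 = 2 = 2·3^0
  c_7 = 2 = 2·3^0
p-restricted factor λ_0 = (1, 2, 0, 0, 1, 2, 2)

((1, 2, 0, 0, 1, 2, 2),)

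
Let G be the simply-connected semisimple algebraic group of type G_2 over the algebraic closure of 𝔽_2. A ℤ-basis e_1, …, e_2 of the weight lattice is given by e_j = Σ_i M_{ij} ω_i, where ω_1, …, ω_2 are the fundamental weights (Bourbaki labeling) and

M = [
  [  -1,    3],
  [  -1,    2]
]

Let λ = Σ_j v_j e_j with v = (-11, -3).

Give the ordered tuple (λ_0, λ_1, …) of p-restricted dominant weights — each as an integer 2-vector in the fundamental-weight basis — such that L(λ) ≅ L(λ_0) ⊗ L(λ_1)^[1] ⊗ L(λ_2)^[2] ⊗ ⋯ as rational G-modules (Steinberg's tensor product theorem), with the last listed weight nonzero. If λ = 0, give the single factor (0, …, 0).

Change of basis e → ω: c = M·v where v = (-11, -3):
  c_1 = (-1)·(-11) + (3)·(-3) = 2
  c_2 = (-1)·(-11) + (2)·(-3) = 5
Writing each c_i in base p = 2:
  c_1 = 2 = 0·2^0 + 1·2^1
  c_2 = 5 = 1·2^0 + 0·2^1 + 1·2^2
λ_0 = (0, 1)
λ_1 = (1, 0)
λ_2 = (0, 1)

((0, 1), (1, 0), (0, 1))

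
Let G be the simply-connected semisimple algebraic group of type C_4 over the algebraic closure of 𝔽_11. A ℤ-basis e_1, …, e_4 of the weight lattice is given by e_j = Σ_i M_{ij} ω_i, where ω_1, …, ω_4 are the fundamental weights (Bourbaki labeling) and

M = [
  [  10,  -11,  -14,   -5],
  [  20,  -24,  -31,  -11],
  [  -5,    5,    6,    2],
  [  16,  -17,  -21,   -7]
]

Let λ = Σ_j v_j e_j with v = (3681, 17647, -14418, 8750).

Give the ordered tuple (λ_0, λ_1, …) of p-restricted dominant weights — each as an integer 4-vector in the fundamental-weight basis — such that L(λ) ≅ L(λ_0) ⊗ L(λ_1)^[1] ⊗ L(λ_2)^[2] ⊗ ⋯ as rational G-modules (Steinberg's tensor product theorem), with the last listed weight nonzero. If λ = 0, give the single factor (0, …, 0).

In the fundamental-weight basis, λ has coordinates c = M·v (v = (3681, 17647, -14418, 8750)):
  c_1 = (10)·(3681) + (-11)·(17647) + (-14)·(-14418) + (-5)·(8750) = 795
  c_2 = (20)·(3681) + (-24)·(17647) + (-31)·(-14418) + (-11)·(8750) = 800
  c_3 = (-5)·(3681) + (5)·(17647) + (6)·(-14418) + (2)·(8750) = 822
  c_4 = (16)·(3681) + (-17)·(17647) + (-21)·(-14418) + (-7)·(8750) = 425
Writing each c_i in base p = 11:
  c_1 = 795 = 3·11^0 + 6·11^1 + 6·11^2
  c_2 = 800 = 8·11^0 + 6·11^1 + 6·11^2
  c_3 = 822 = 8·11^0 + 8·11^1 + 6·11^2
  c_4 = 425 = 7·11^0 + 5·11^1 + 3·11^2
p-restricted factor λ_0 = (3, 8, 8, 7)
p-restricted factor λ_1 = (6, 6, 8, 5)
p-restricted factor λ_2 = (6, 6, 6, 3)

((3, 8, 8, 7), (6, 6, 8, 5), (6, 6, 6, 3))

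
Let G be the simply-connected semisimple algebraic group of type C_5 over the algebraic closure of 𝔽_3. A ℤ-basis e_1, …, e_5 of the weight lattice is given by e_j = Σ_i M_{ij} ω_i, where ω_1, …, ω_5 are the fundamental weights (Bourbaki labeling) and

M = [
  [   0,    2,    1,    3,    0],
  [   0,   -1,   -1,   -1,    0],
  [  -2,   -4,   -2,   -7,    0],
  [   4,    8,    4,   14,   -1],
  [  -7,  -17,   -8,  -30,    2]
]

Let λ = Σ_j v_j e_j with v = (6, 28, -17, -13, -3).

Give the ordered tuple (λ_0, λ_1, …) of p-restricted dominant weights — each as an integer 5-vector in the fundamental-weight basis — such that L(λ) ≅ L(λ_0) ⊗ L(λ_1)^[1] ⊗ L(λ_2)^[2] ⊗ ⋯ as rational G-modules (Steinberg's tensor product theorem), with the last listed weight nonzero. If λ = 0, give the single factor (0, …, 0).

ω-coordinates c = M·v, v = (6, 28, -17, -13, -3):
  c_1 = (0)·(6) + (2)·(28) + (1)·(-17) + (3)·(-13) + (0)·(-3) = 0
  c_2 = (0)·(6) + (-1)·(28) + (-1)·(-17) + (-1)·(-13) + (0)·(-3) = 2
  c_3 = (-2)·(6) + (-4)·(28) + (-2)·(-17) + (-7)·(-13) + (0)·(-3) = 1
  c_4 = (4)·(6) + (8)·(28) + (4)·(-17) + (14)·(-13) + (-1)·(-3) = 1
  c_5 = (-7)·(6) + (-17)·(28) + (-8)·(-17) + (-30)·(-13) + (2)·(-3) = 2
Base-3 expansion of each c_i:
  c_1 = 0
  c_2 = 2 = 2·3^0
  c_3 = 1 = 1·3^0
  c_4 = 1 = 1·3^0
  c_5 = 2 = 2·3^0
p-restricted factor λ_0 = (0, 2, 1, 1, 2)

((0, 2, 1, 1, 2),)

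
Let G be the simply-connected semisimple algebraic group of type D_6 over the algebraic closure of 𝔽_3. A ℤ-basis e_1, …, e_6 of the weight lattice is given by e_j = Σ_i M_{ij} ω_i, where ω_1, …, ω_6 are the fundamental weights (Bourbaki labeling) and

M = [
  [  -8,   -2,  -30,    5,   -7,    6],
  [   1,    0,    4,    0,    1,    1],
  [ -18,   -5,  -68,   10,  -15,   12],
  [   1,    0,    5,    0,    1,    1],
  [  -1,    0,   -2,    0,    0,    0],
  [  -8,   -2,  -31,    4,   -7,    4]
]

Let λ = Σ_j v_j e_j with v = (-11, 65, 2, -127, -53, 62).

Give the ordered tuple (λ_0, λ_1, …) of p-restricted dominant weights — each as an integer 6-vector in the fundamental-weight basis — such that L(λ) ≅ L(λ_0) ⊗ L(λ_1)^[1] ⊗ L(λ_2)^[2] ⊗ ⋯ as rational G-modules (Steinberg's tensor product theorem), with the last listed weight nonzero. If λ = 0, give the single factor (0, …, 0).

((0, 0, 0, 2, 1, 1), (2, 2, 2, 2, 2, 2))

Compute c_i = Σ_j M_{ij} v_j with v = (-11, 65, 2, -127, -53, 62):
  c_1 = -8*-11 + -2*65 + -30*2 + 5*-127 + -7*-53 + 6*62 = 6
  c_2 = 1*-11 + 0*65 + 4*2 + 0*-127 + 1*-53 + 1*62 = 6
  c_3 = -18*-11 + -5*65 + -68*2 + 10*-127 + -15*-53 + 12*62 = 6
  c_4 = 1*-11 + 0*65 + 5*2 + 0*-127 + 1*-53 + 1*62 = 8
  c_5 = -1*-11 + 0*65 + -2*2 + 0*-127 + 0*-53 + 0*62 = 7
  c_6 = -8*-11 + -2*65 + -31*2 + 4*-127 + -7*-53 + 4*62 = 7
Base-3 expansion of each c_i:
  c_1 = 6 = 0·3^0 + 2·3^1
  c_2 = 6 = 0·3^0 + 2·3^1
  c_3 = 6 = 0·3^0 + 2·3^1
  c_4 = 8 = 2·3^0 + 2·3^1
  c_5 = 7 = 1·3^0 + 2·3^1
  c_6 = 7 = 1·3^0 + 2·3^1
p-restricted factor λ_0 = (0, 0, 0, 2, 1, 1)
p-restricted factor λ_1 = (2, 2, 2, 2, 2, 2)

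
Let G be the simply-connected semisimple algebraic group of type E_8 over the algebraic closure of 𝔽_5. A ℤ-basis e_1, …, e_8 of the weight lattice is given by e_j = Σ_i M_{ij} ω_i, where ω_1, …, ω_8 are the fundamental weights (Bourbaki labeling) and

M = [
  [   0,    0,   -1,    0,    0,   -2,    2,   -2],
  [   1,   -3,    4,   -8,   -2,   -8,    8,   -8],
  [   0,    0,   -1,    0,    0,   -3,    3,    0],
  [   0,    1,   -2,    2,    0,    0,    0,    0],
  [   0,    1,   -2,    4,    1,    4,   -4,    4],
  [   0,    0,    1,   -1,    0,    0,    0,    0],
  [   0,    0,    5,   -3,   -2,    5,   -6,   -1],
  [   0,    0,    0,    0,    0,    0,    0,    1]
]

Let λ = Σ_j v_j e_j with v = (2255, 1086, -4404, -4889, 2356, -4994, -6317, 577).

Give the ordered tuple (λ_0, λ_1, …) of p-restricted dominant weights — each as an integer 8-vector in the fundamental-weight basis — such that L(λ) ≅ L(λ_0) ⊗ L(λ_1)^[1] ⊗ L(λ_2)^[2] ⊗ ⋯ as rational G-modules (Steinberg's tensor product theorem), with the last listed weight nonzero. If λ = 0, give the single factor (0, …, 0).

Converting to the ω-basis (c_i = row i of M dotted with v = (2255, 1086, -4404, -4889, 2356, -4994, -6317, 577)):
  c_1 = 0·2255 + 0·1086 + (-1)·(-4404) + (0)·(-4889) + 0·2356 + (-2)·(-4994) + (2)·(-6317) + (-2)·(577) = 604
  c_2 = 1·2255 + (-3)·(1086) + (4)·(-4404) + (-8)·(-4889) + (-2)·(2356) + (-8)·(-4994) + (8)·(-6317) + (-8)·(577) = 581
  c_3 = 0·2255 + 0·1086 + (-1)·(-4404) + (0)·(-4889) + 0·2356 + (-3)·(-4994) + (3)·(-6317) + 0·577 = 435
  c_4 = 0·2255 + 1·1086 + (-2)·(-4404) + (2)·(-4889) + 0·2356 + (0)·(-4994) + (0)·(-6317) + 0·577 = 116
  c_5 = 0·2255 + 1·1086 + (-2)·(-4404) + (4)·(-4889) + 1·2356 + (4)·(-4994) + (-4)·(-6317) + 4·577 = 294
  c_6 = 0·2255 + 0·1086 + (1)·(-4404) + (-1)·(-4889) + 0·2356 + (0)·(-4994) + (0)·(-6317) + 0·577 = 485
  c_7 = 0·2255 + 0·1086 + (5)·(-4404) + (-3)·(-4889) + (-2)·(2356) + (5)·(-4994) + (-6)·(-6317) + (-1)·(577) = 290
  c_8 = 0·2255 + 0·1086 + (0)·(-4404) + (0)·(-4889) + 0·2356 + (0)·(-4994) + (0)·(-6317) + 1·577 = 577
Writing each c_i in base p = 5:
  c_1 = 604 = 4·5^0 + 0·5^1 + 4·5^2 + 4·5^3
  c_2 = 581 = 1·5^0 + 1·5^1 + 3·5^2 + 4·5^3
  c_3 = 435 = 0·5^0 + 2·5^1 + 2·5^2 + 3·5^3
  c_4 = 116 = 1·5^0 + 3·5^1 + 4·5^2
  c_5 = 294 = 4·5^0 + 3·5^1 + 1·5^2 + 2·5^3
  c_6 = 485 = 0·5^0 + 2·5^1 + 4·5^2 + 3·5^3
  c_7 = 290 = 0·5^0 + 3·5^1 + 1·5^2 + 2·5^3
  c_8 = 577 = 2·5^0 + 0·5^1 + 3·5^2 + 4·5^3
p-restricted factor λ_0 = (4, 1, 0, 1, 4, 0, 0, 2)
p-restricted factor λ_1 = (0, 1, 2, 3, 3, 2, 3, 0)
p-restricted factor λ_2 = (4, 3, 2, 4, 1, 4, 1, 3)
p-restricted factor λ_3 = (4, 4, 3, 0, 2, 3, 2, 4)

((4, 1, 0, 1, 4, 0, 0, 2), (0, 1, 2, 3, 3, 2, 3, 0), (4, 3, 2, 4, 1, 4, 1, 3), (4, 4, 3, 0, 2, 3, 2, 4))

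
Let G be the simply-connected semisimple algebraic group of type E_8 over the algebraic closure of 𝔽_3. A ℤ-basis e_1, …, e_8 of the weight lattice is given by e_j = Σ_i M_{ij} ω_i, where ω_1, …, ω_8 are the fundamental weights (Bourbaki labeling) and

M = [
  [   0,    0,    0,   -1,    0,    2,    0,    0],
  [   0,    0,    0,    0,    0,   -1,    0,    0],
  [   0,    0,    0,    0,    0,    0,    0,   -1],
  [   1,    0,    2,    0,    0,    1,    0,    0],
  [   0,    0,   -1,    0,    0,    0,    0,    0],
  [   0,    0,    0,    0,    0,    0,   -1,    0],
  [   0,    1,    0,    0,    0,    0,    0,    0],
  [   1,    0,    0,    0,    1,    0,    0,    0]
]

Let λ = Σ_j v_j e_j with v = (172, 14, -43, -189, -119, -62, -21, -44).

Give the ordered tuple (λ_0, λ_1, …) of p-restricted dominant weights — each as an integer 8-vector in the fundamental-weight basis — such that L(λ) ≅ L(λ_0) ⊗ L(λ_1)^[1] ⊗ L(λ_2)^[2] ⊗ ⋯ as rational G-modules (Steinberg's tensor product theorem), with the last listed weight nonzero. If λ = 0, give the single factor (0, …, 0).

Converting to the ω-basis (c_i = row i of M dotted with v = (172, 14, -43, -189, -119, -62, -21, -44)):
  c_1 = 0*172 + 0*14 + 0*-43 + -1*-189 + 0*-119 + 2*-62 + 0*-21 + 0*-44 = 65
  c_2 = 0*172 + 0*14 + 0*-43 + 0*-189 + 0*-119 + -1*-62 + 0*-21 + 0*-44 = 62
  c_3 = 0*172 + 0*14 + 0*-43 + 0*-189 + 0*-119 + 0*-62 + 0*-21 + -1*-44 = 44
  c_4 = 1*172 + 0*14 + 2*-43 + 0*-189 + 0*-119 + 1*-62 + 0*-21 + 0*-44 = 24
  c_5 = 0*172 + 0*14 + -1*-43 + 0*-189 + 0*-119 + 0*-62 + 0*-21 + 0*-44 = 43
  c_6 = 0*172 + 0*14 + 0*-43 + 0*-189 + 0*-119 + 0*-62 + -1*-21 + 0*-44 = 21
  c_7 = 0*172 + 1*14 + 0*-43 + 0*-189 + 0*-119 + 0*-62 + 0*-21 + 0*-44 = 14
  c_8 = 1*172 + 0*14 + 0*-43 + 0*-189 + 1*-119 + 0*-62 + 0*-21 + 0*-44 = 53
p = 3; digits c_i = Σ_j d_{ij}·3^j, 0 ≤ d_{ij} < 3:
  c_1 = 65 = 2·3^0 + 0·3^1 + 1·3^2 + 2·3^3
  c_2 = 62 = 2·3^0 + 2·3^1 + 0·3^2 + 2·3^3
  c_3 = 44 = 2·3^0 + 2·3^1 + 1·3^2 + 1·3^3
  c_4 = 24 = 0·3^0 + 2·3^1 + 2·3^2
  c_5 = 43 = 1·3^0 + 2·3^1 + 1·3^2 + 1·3^3
  c_6 = 21 = 0·3^0 + 1·3^1 + 2·3^2
  c_7 = 14 = 2·3^0 + 1·3^1 + 1·3^2
  c_8 = 53 = 2·3^0 + 2·3^1 + 2·3^2 + 1·3^3
p-restricted factor λ_0 = (2, 2, 2, 0, 1, 0, 2, 2)
p-restricted factor λ_1 = (0, 2, 2, 2, 2, 1, 1, 2)
p-restricted factor λ_2 = (1, 0, 1, 2, 1, 2, 1, 2)
p-restricted factor λ_3 = (2, 2, 1, 0, 1, 0, 0, 1)

((2, 2, 2, 0, 1, 0, 2, 2), (0, 2, 2, 2, 2, 1, 1, 2), (1, 0, 1, 2, 1, 2, 1, 2), (2, 2, 1, 0, 1, 0, 0, 1))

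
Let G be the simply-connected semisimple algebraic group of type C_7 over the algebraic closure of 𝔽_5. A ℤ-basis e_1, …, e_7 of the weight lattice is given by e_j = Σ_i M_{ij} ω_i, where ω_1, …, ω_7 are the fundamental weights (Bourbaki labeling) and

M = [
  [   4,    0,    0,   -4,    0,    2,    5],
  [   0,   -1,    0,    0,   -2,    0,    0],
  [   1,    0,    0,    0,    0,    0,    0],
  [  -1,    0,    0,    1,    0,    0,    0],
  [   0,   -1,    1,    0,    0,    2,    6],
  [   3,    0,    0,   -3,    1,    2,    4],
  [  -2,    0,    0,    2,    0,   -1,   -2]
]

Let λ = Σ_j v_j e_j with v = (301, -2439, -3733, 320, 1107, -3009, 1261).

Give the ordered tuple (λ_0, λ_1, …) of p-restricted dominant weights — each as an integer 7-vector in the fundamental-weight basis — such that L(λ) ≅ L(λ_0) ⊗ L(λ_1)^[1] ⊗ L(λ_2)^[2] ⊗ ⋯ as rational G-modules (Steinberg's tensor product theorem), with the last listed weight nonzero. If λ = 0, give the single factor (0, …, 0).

In the fundamental-weight basis, λ has coordinates c = M·v (v = (301, -2439, -3733, 320, 1107, -3009, 1261)):
  c_1 = 4·301 + (0)·(-2439) + (0)·(-3733) + (-4)·(320) + 0·1107 + (2)·(-3009) + 5·1261 = 211
  c_2 = 0·301 + (-1)·(-2439) + (0)·(-3733) + 0·320 + (-2)·(1107) + (0)·(-3009) + 0·1261 = 225
  c_3 = 1·301 + (0)·(-2439) + (0)·(-3733) + 0·320 + 0·1107 + (0)·(-3009) + 0·1261 = 301
  c_4 = (-1)·(301) + (0)·(-2439) + (0)·(-3733) + 1·320 + 0·1107 + (0)·(-3009) + 0·1261 = 19
  c_5 = 0·301 + (-1)·(-2439) + (1)·(-3733) + 0·320 + 0·1107 + (2)·(-3009) + 6·1261 = 254
  c_6 = 3·301 + (0)·(-2439) + (0)·(-3733) + (-3)·(320) + 1·1107 + (2)·(-3009) + 4·1261 = 76
  c_7 = (-2)·(301) + (0)·(-2439) + (0)·(-3733) + 2·320 + 0·1107 + (-1)·(-3009) + (-2)·(1261) = 525
Expand coordinatewise in base 5:
  c_1 = 211 = 1·5^0 + 2·5^1 + 3·5^2 + 1·5^3
  c_2 = 225 = 0·5^0 + 0·5^1 + 4·5^2 + 1·5^3
  c_3 = 301 = 1·5^0 + 0·5^1 + 2·5^2 + 2·5^3
  c_4 = 19 = 4·5^0 + 3·5^1
  c_5 = 254 = 4·5^0 + 0·5^1 + 0·5^2 + 2·5^3
  c_6 = 76 = 1·5^0 + 0·5^1 + 3·5^2
  c_7 = 525 = 0·5^0 + 0·5^1 + 1·5^2 + 4·5^3
Factor λ_0 = (1, 0, 1, 4, 4, 1, 0)
Factor λ_1 = (2, 0, 0, 3, 0, 0, 0)
Factor λ_2 = (3, 4, 2, 0, 0, 3, 1)
Factor λ_3 = (1, 1, 2, 0, 2, 0, 4)

((1, 0, 1, 4, 4, 1, 0), (2, 0, 0, 3, 0, 0, 0), (3, 4, 2, 0, 0, 3, 1), (1, 1, 2, 0, 2, 0, 4))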